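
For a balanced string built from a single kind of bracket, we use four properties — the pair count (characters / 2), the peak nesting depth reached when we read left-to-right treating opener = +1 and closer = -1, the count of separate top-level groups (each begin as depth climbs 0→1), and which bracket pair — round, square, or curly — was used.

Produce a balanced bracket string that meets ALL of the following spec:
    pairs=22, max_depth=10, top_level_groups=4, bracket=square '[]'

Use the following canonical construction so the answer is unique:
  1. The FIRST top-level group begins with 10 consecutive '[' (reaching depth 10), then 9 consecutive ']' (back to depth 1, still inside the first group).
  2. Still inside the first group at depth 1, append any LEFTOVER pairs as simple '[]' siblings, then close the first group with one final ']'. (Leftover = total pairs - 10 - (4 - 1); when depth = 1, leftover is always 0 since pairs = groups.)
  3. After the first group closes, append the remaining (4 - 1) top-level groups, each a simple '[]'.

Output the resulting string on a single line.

Answer: [[[[[[[[[[]]]]]]]]][][][][][][][][][]][][][]

Derivation:
Spec: pairs=22 depth=10 groups=4
Leftover pairs = 22 - 10 - (4-1) = 9
First group: deep chain of depth 10 + 9 sibling pairs
Remaining 3 groups: simple '[]' each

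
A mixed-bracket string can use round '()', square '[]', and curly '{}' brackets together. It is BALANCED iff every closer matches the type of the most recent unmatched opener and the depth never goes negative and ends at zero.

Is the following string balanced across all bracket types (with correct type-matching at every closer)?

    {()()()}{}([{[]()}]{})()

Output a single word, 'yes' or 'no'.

pos 0: push '{'; stack = {
pos 1: push '('; stack = {(
pos 2: ')' matches '('; pop; stack = {
pos 3: push '('; stack = {(
pos 4: ')' matches '('; pop; stack = {
pos 5: push '('; stack = {(
pos 6: ')' matches '('; pop; stack = {
pos 7: '}' matches '{'; pop; stack = (empty)
pos 8: push '{'; stack = {
pos 9: '}' matches '{'; pop; stack = (empty)
pos 10: push '('; stack = (
pos 11: push '['; stack = ([
pos 12: push '{'; stack = ([{
pos 13: push '['; stack = ([{[
pos 14: ']' matches '['; pop; stack = ([{
pos 15: push '('; stack = ([{(
pos 16: ')' matches '('; pop; stack = ([{
pos 17: '}' matches '{'; pop; stack = ([
pos 18: ']' matches '['; pop; stack = (
pos 19: push '{'; stack = ({
pos 20: '}' matches '{'; pop; stack = (
pos 21: ')' matches '('; pop; stack = (empty)
pos 22: push '('; stack = (
pos 23: ')' matches '('; pop; stack = (empty)
end: stack empty → VALID
Verdict: properly nested → yes

Answer: yes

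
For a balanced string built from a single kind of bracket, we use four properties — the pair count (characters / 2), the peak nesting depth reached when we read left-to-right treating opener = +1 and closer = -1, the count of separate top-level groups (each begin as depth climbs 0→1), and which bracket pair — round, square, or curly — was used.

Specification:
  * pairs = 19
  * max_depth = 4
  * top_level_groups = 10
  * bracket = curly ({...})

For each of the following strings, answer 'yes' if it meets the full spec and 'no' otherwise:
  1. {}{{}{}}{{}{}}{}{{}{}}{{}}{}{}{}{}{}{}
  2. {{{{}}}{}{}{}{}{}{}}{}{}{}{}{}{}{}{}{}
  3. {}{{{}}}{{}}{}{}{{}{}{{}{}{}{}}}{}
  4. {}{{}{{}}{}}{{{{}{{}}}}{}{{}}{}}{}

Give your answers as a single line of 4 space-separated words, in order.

String 1 '{}{{}{}}{{}{}}{}{{}{}}{{}}{}{}{}{}{}{}': depth seq [1 0 1 2 1 2 1 0 1 2 1 2 1 0 1 0 1 2 1 2 1 0 1 2 1 0 1 0 1 0 1 0 1 0 1 0 1 0]
  -> pairs=19 depth=2 groups=12 -> no
String 2 '{{{{}}}{}{}{}{}{}{}}{}{}{}{}{}{}{}{}{}': depth seq [1 2 3 4 3 2 1 2 1 2 1 2 1 2 1 2 1 2 1 0 1 0 1 0 1 0 1 0 1 0 1 0 1 0 1 0 1 0]
  -> pairs=19 depth=4 groups=10 -> yes
String 3 '{}{{{}}}{{}}{}{}{{}{}{{}{}{}{}}}{}': depth seq [1 0 1 2 3 2 1 0 1 2 1 0 1 0 1 0 1 2 1 2 1 2 3 2 3 2 3 2 3 2 1 0 1 0]
  -> pairs=17 depth=3 groups=7 -> no
String 4 '{}{{}{{}}{}}{{{{}{{}}}}{}{{}}{}}{}': depth seq [1 0 1 2 1 2 3 2 1 2 1 0 1 2 3 4 3 4 5 4 3 2 1 2 1 2 3 2 1 2 1 0 1 0]
  -> pairs=17 depth=5 groups=4 -> no

Answer: no yes no no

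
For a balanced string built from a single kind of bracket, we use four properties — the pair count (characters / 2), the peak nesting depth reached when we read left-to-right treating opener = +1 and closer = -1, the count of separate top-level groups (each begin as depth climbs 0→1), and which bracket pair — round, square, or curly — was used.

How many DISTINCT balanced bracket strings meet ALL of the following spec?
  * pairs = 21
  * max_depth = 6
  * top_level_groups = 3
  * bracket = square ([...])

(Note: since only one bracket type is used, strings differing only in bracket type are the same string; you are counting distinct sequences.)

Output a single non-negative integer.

Answer: 1258925664

Derivation:
Spec: pairs=21 depth=6 groups=3
Count(depth <= 6) = 2479479593
Count(depth <= 5) = 1220553929
Count(depth == 6) = 2479479593 - 1220553929 = 1258925664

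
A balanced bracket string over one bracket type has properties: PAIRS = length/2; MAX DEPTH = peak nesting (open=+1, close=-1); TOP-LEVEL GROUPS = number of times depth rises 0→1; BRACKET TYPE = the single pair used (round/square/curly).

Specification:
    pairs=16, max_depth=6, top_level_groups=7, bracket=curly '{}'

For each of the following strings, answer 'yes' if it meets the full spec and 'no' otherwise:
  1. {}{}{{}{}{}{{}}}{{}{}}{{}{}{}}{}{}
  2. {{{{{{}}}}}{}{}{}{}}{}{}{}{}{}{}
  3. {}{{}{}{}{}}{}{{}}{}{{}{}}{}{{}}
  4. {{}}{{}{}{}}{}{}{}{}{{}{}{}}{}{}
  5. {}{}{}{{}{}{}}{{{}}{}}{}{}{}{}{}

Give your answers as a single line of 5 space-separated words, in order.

String 1 '{}{}{{}{}{}{{}}}{{}{}}{{}{}{}}{}{}': depth seq [1 0 1 0 1 2 1 2 1 2 1 2 3 2 1 0 1 2 1 2 1 0 1 2 1 2 1 2 1 0 1 0 1 0]
  -> pairs=17 depth=3 groups=7 -> no
String 2 '{{{{{{}}}}}{}{}{}{}}{}{}{}{}{}{}': depth seq [1 2 3 4 5 6 5 4 3 2 1 2 1 2 1 2 1 2 1 0 1 0 1 0 1 0 1 0 1 0 1 0]
  -> pairs=16 depth=6 groups=7 -> yes
String 3 '{}{{}{}{}{}}{}{{}}{}{{}{}}{}{{}}': depth seq [1 0 1 2 1 2 1 2 1 2 1 0 1 0 1 2 1 0 1 0 1 2 1 2 1 0 1 0 1 2 1 0]
  -> pairs=16 depth=2 groups=8 -> no
String 4 '{{}}{{}{}{}}{}{}{}{}{{}{}{}}{}{}': depth seq [1 2 1 0 1 2 1 2 1 2 1 0 1 0 1 0 1 0 1 0 1 2 1 2 1 2 1 0 1 0 1 0]
  -> pairs=16 depth=2 groups=9 -> no
String 5 '{}{}{}{{}{}{}}{{{}}{}}{}{}{}{}{}': depth seq [1 0 1 0 1 0 1 2 1 2 1 2 1 0 1 2 3 2 1 2 1 0 1 0 1 0 1 0 1 0 1 0]
  -> pairs=16 depth=3 groups=10 -> no

Answer: no yes no no no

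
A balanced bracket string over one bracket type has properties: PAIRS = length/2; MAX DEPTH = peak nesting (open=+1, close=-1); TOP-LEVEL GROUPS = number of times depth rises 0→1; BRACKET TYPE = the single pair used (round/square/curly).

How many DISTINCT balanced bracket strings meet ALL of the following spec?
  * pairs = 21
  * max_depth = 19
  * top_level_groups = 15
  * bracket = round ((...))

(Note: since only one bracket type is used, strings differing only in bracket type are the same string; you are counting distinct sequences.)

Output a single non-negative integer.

Answer: 0

Derivation:
Spec: pairs=21 depth=19 groups=15
Count(depth <= 19) = 164450
Count(depth <= 18) = 164450
Count(depth == 19) = 164450 - 164450 = 0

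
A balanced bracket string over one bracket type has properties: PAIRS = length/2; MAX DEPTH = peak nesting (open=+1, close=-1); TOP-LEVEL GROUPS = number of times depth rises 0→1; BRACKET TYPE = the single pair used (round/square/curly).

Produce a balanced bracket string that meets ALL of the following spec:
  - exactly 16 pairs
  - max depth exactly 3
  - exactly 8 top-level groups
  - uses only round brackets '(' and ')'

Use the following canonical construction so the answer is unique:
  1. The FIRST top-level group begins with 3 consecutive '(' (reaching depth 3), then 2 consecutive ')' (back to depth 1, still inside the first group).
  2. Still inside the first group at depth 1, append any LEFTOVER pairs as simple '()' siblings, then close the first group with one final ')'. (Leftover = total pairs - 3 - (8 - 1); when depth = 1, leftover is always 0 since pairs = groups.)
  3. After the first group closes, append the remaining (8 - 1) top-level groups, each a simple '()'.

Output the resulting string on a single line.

Spec: pairs=16 depth=3 groups=8
Leftover pairs = 16 - 3 - (8-1) = 6
First group: deep chain of depth 3 + 6 sibling pairs
Remaining 7 groups: simple '()' each

Answer: ((())()()()()()())()()()()()()()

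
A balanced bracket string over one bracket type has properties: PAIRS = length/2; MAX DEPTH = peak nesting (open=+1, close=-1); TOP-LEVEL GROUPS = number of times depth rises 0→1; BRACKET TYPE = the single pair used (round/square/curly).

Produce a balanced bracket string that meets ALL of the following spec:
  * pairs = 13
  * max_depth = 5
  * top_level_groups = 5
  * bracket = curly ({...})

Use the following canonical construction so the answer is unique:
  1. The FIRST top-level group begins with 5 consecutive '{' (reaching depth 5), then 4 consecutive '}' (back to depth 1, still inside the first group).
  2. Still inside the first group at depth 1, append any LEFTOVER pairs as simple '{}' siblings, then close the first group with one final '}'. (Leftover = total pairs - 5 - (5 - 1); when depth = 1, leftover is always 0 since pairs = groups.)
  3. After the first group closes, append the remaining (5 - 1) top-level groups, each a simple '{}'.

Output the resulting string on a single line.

Answer: {{{{{}}}}{}{}{}{}}{}{}{}{}

Derivation:
Spec: pairs=13 depth=5 groups=5
Leftover pairs = 13 - 5 - (5-1) = 4
First group: deep chain of depth 5 + 4 sibling pairs
Remaining 4 groups: simple '{}' each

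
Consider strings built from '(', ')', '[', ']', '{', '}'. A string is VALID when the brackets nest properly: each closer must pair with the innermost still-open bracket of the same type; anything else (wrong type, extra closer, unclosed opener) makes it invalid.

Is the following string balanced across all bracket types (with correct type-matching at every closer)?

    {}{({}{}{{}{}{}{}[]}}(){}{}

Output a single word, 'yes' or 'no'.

pos 0: push '{'; stack = {
pos 1: '}' matches '{'; pop; stack = (empty)
pos 2: push '{'; stack = {
pos 3: push '('; stack = {(
pos 4: push '{'; stack = {({
pos 5: '}' matches '{'; pop; stack = {(
pos 6: push '{'; stack = {({
pos 7: '}' matches '{'; pop; stack = {(
pos 8: push '{'; stack = {({
pos 9: push '{'; stack = {({{
pos 10: '}' matches '{'; pop; stack = {({
pos 11: push '{'; stack = {({{
pos 12: '}' matches '{'; pop; stack = {({
pos 13: push '{'; stack = {({{
pos 14: '}' matches '{'; pop; stack = {({
pos 15: push '{'; stack = {({{
pos 16: '}' matches '{'; pop; stack = {({
pos 17: push '['; stack = {({[
pos 18: ']' matches '['; pop; stack = {({
pos 19: '}' matches '{'; pop; stack = {(
pos 20: saw closer '}' but top of stack is '(' (expected ')') → INVALID
Verdict: type mismatch at position 20: '}' closes '(' → no

Answer: no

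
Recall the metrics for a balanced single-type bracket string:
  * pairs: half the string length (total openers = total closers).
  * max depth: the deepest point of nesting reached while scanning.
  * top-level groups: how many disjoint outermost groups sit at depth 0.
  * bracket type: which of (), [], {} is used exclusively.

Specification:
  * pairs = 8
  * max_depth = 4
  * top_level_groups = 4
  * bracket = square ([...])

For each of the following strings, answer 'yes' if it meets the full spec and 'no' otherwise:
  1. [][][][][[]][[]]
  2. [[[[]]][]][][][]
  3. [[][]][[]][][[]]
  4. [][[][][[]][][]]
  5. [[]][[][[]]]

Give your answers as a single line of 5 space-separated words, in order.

Answer: no yes no no no

Derivation:
String 1 '[][][][][[]][[]]': depth seq [1 0 1 0 1 0 1 0 1 2 1 0 1 2 1 0]
  -> pairs=8 depth=2 groups=6 -> no
String 2 '[[[[]]][]][][][]': depth seq [1 2 3 4 3 2 1 2 1 0 1 0 1 0 1 0]
  -> pairs=8 depth=4 groups=4 -> yes
String 3 '[[][]][[]][][[]]': depth seq [1 2 1 2 1 0 1 2 1 0 1 0 1 2 1 0]
  -> pairs=8 depth=2 groups=4 -> no
String 4 '[][[][][[]][][]]': depth seq [1 0 1 2 1 2 1 2 3 2 1 2 1 2 1 0]
  -> pairs=8 depth=3 groups=2 -> no
String 5 '[[]][[][[]]]': depth seq [1 2 1 0 1 2 1 2 3 2 1 0]
  -> pairs=6 depth=3 groups=2 -> no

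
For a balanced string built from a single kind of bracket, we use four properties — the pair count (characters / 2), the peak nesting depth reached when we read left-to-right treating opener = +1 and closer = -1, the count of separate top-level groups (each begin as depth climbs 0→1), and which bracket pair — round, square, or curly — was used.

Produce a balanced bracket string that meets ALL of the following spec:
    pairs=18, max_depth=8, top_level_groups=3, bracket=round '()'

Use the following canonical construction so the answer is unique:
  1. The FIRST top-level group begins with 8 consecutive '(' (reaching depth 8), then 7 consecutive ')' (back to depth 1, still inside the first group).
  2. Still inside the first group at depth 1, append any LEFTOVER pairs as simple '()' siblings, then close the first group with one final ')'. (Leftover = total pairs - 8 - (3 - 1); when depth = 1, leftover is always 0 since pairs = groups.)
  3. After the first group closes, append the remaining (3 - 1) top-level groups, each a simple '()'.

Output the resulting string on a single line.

Spec: pairs=18 depth=8 groups=3
Leftover pairs = 18 - 8 - (3-1) = 8
First group: deep chain of depth 8 + 8 sibling pairs
Remaining 2 groups: simple '()' each

Answer: (((((((()))))))()()()()()()()())()()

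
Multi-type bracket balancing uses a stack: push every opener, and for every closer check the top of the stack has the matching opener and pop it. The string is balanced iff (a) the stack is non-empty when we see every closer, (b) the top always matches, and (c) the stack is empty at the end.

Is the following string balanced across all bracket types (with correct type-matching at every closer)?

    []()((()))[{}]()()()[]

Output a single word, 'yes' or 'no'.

pos 0: push '['; stack = [
pos 1: ']' matches '['; pop; stack = (empty)
pos 2: push '('; stack = (
pos 3: ')' matches '('; pop; stack = (empty)
pos 4: push '('; stack = (
pos 5: push '('; stack = ((
pos 6: push '('; stack = (((
pos 7: ')' matches '('; pop; stack = ((
pos 8: ')' matches '('; pop; stack = (
pos 9: ')' matches '('; pop; stack = (empty)
pos 10: push '['; stack = [
pos 11: push '{'; stack = [{
pos 12: '}' matches '{'; pop; stack = [
pos 13: ']' matches '['; pop; stack = (empty)
pos 14: push '('; stack = (
pos 15: ')' matches '('; pop; stack = (empty)
pos 16: push '('; stack = (
pos 17: ')' matches '('; pop; stack = (empty)
pos 18: push '('; stack = (
pos 19: ')' matches '('; pop; stack = (empty)
pos 20: push '['; stack = [
pos 21: ']' matches '['; pop; stack = (empty)
end: stack empty → VALID
Verdict: properly nested → yes

Answer: yes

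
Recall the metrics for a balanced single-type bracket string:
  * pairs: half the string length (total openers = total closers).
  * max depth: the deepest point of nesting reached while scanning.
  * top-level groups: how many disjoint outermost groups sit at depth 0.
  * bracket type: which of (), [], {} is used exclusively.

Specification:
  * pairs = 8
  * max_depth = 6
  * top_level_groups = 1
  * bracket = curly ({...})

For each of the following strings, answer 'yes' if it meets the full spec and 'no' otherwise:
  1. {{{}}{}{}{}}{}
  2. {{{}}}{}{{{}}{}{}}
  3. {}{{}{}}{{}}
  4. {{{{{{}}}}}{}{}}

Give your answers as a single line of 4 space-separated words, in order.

String 1 '{{{}}{}{}{}}{}': depth seq [1 2 3 2 1 2 1 2 1 2 1 0 1 0]
  -> pairs=7 depth=3 groups=2 -> no
String 2 '{{{}}}{}{{{}}{}{}}': depth seq [1 2 3 2 1 0 1 0 1 2 3 2 1 2 1 2 1 0]
  -> pairs=9 depth=3 groups=3 -> no
String 3 '{}{{}{}}{{}}': depth seq [1 0 1 2 1 2 1 0 1 2 1 0]
  -> pairs=6 depth=2 groups=3 -> no
String 4 '{{{{{{}}}}}{}{}}': depth seq [1 2 3 4 5 6 5 4 3 2 1 2 1 2 1 0]
  -> pairs=8 depth=6 groups=1 -> yes

Answer: no no no yes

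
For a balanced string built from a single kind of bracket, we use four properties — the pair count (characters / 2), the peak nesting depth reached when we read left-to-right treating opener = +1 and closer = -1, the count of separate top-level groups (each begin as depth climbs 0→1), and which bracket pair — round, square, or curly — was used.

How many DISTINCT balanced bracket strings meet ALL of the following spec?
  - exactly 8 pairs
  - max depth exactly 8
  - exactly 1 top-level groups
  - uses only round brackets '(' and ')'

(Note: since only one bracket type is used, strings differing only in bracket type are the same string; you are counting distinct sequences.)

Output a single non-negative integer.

Answer: 1

Derivation:
Spec: pairs=8 depth=8 groups=1
Count(depth <= 8) = 429
Count(depth <= 7) = 428
Count(depth == 8) = 429 - 428 = 1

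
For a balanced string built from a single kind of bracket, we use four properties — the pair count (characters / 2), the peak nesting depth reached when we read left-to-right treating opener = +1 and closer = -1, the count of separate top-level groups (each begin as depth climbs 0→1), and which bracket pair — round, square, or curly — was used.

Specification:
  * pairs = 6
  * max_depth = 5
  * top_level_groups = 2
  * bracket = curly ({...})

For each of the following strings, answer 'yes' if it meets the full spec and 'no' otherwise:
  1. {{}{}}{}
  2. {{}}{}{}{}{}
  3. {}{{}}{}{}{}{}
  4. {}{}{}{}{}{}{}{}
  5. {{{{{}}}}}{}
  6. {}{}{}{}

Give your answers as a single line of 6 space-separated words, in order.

Answer: no no no no yes no

Derivation:
String 1 '{{}{}}{}': depth seq [1 2 1 2 1 0 1 0]
  -> pairs=4 depth=2 groups=2 -> no
String 2 '{{}}{}{}{}{}': depth seq [1 2 1 0 1 0 1 0 1 0 1 0]
  -> pairs=6 depth=2 groups=5 -> no
String 3 '{}{{}}{}{}{}{}': depth seq [1 0 1 2 1 0 1 0 1 0 1 0 1 0]
  -> pairs=7 depth=2 groups=6 -> no
String 4 '{}{}{}{}{}{}{}{}': depth seq [1 0 1 0 1 0 1 0 1 0 1 0 1 0 1 0]
  -> pairs=8 depth=1 groups=8 -> no
String 5 '{{{{{}}}}}{}': depth seq [1 2 3 4 5 4 3 2 1 0 1 0]
  -> pairs=6 depth=5 groups=2 -> yes
String 6 '{}{}{}{}': depth seq [1 0 1 0 1 0 1 0]
  -> pairs=4 depth=1 groups=4 -> no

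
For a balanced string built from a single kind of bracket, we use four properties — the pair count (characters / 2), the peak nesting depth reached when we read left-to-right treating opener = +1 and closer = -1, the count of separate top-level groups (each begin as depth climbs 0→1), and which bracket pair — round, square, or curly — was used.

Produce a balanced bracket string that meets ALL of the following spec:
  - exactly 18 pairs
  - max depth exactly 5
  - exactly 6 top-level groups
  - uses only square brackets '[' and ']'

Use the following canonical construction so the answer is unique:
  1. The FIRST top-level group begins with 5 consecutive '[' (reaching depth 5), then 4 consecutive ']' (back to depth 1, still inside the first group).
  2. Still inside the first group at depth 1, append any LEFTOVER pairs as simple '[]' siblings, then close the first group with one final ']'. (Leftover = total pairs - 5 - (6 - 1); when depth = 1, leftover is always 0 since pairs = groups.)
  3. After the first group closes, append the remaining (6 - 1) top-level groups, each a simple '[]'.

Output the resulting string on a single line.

Answer: [[[[[]]]][][][][][][][][]][][][][][]

Derivation:
Spec: pairs=18 depth=5 groups=6
Leftover pairs = 18 - 5 - (6-1) = 8
First group: deep chain of depth 5 + 8 sibling pairs
Remaining 5 groups: simple '[]' each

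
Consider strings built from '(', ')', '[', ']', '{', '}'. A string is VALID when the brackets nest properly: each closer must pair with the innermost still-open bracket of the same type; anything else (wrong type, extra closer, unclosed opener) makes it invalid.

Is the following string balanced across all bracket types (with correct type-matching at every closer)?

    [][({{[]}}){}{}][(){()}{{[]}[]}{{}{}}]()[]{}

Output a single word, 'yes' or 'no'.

pos 0: push '['; stack = [
pos 1: ']' matches '['; pop; stack = (empty)
pos 2: push '['; stack = [
pos 3: push '('; stack = [(
pos 4: push '{'; stack = [({
pos 5: push '{'; stack = [({{
pos 6: push '['; stack = [({{[
pos 7: ']' matches '['; pop; stack = [({{
pos 8: '}' matches '{'; pop; stack = [({
pos 9: '}' matches '{'; pop; stack = [(
pos 10: ')' matches '('; pop; stack = [
pos 11: push '{'; stack = [{
pos 12: '}' matches '{'; pop; stack = [
pos 13: push '{'; stack = [{
pos 14: '}' matches '{'; pop; stack = [
pos 15: ']' matches '['; pop; stack = (empty)
pos 16: push '['; stack = [
pos 17: push '('; stack = [(
pos 18: ')' matches '('; pop; stack = [
pos 19: push '{'; stack = [{
pos 20: push '('; stack = [{(
pos 21: ')' matches '('; pop; stack = [{
pos 22: '}' matches '{'; pop; stack = [
pos 23: push '{'; stack = [{
pos 24: push '{'; stack = [{{
pos 25: push '['; stack = [{{[
pos 26: ']' matches '['; pop; stack = [{{
pos 27: '}' matches '{'; pop; stack = [{
pos 28: push '['; stack = [{[
pos 29: ']' matches '['; pop; stack = [{
pos 30: '}' matches '{'; pop; stack = [
pos 31: push '{'; stack = [{
pos 32: push '{'; stack = [{{
pos 33: '}' matches '{'; pop; stack = [{
pos 34: push '{'; stack = [{{
pos 35: '}' matches '{'; pop; stack = [{
pos 36: '}' matches '{'; pop; stack = [
pos 37: ']' matches '['; pop; stack = (empty)
pos 38: push '('; stack = (
pos 39: ')' matches '('; pop; stack = (empty)
pos 40: push '['; stack = [
pos 41: ']' matches '['; pop; stack = (empty)
pos 42: push '{'; stack = {
pos 43: '}' matches '{'; pop; stack = (empty)
end: stack empty → VALID
Verdict: properly nested → yes

Answer: yes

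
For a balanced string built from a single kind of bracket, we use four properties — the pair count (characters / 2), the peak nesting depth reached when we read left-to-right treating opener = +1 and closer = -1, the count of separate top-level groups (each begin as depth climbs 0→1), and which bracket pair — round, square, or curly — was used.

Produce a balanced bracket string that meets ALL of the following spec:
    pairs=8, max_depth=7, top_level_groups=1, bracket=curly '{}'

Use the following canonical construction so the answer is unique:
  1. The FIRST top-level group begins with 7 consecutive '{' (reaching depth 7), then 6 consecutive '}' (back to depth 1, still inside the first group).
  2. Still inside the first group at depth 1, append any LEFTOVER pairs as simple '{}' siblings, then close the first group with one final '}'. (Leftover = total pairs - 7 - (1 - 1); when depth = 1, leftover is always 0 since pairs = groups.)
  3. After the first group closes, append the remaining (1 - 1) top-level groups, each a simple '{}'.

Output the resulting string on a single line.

Spec: pairs=8 depth=7 groups=1
Leftover pairs = 8 - 7 - (1-1) = 1
First group: deep chain of depth 7 + 1 sibling pairs
Remaining 0 groups: simple '{}' each

Answer: {{{{{{{}}}}}}{}}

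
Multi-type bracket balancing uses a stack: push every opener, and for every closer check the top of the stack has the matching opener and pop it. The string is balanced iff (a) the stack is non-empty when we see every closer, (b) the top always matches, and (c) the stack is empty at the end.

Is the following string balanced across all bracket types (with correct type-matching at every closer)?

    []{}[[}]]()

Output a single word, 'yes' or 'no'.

Answer: no

Derivation:
pos 0: push '['; stack = [
pos 1: ']' matches '['; pop; stack = (empty)
pos 2: push '{'; stack = {
pos 3: '}' matches '{'; pop; stack = (empty)
pos 4: push '['; stack = [
pos 5: push '['; stack = [[
pos 6: saw closer '}' but top of stack is '[' (expected ']') → INVALID
Verdict: type mismatch at position 6: '}' closes '[' → no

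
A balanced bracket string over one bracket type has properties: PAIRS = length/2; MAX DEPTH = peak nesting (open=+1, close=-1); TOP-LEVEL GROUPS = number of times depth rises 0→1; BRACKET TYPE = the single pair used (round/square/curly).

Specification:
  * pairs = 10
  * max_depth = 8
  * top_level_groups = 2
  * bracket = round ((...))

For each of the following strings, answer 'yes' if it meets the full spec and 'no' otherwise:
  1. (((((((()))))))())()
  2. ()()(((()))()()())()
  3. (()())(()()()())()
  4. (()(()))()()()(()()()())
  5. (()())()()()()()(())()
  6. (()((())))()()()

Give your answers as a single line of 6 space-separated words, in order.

Answer: yes no no no no no

Derivation:
String 1 '(((((((()))))))())()': depth seq [1 2 3 4 5 6 7 8 7 6 5 4 3 2 1 2 1 0 1 0]
  -> pairs=10 depth=8 groups=2 -> yes
String 2 '()()(((()))()()())()': depth seq [1 0 1 0 1 2 3 4 3 2 1 2 1 2 1 2 1 0 1 0]
  -> pairs=10 depth=4 groups=4 -> no
String 3 '(()())(()()()())()': depth seq [1 2 1 2 1 0 1 2 1 2 1 2 1 2 1 0 1 0]
  -> pairs=9 depth=2 groups=3 -> no
String 4 '(()(()))()()()(()()()())': depth seq [1 2 1 2 3 2 1 0 1 0 1 0 1 0 1 2 1 2 1 2 1 2 1 0]
  -> pairs=12 depth=3 groups=5 -> no
String 5 '(()())()()()()()(())()': depth seq [1 2 1 2 1 0 1 0 1 0 1 0 1 0 1 0 1 2 1 0 1 0]
  -> pairs=11 depth=2 groups=8 -> no
String 6 '(()((())))()()()': depth seq [1 2 1 2 3 4 3 2 1 0 1 0 1 0 1 0]
  -> pairs=8 depth=4 groups=4 -> no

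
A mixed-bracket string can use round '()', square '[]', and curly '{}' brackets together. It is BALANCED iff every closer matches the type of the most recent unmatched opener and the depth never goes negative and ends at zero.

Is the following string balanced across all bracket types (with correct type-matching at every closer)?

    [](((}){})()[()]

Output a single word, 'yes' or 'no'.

Answer: no

Derivation:
pos 0: push '['; stack = [
pos 1: ']' matches '['; pop; stack = (empty)
pos 2: push '('; stack = (
pos 3: push '('; stack = ((
pos 4: push '('; stack = (((
pos 5: saw closer '}' but top of stack is '(' (expected ')') → INVALID
Verdict: type mismatch at position 5: '}' closes '(' → no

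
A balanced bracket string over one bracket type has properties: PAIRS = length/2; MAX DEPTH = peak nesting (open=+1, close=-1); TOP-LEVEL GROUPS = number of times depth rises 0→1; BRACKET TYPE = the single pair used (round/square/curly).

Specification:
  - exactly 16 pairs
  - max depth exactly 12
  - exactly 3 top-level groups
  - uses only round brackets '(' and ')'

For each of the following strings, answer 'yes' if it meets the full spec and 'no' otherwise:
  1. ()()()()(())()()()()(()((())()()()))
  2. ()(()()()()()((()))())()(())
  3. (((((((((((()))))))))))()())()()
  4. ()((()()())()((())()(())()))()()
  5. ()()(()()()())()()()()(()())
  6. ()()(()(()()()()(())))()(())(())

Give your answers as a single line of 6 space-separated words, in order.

Answer: no no yes no no no

Derivation:
String 1 '()()()()(())()()()()(()((())()()()))': depth seq [1 0 1 0 1 0 1 0 1 2 1 0 1 0 1 0 1 0 1 0 1 2 1 2 3 4 3 2 3 2 3 2 3 2 1 0]
  -> pairs=18 depth=4 groups=10 -> no
String 2 '()(()()()()()((()))())()(())': depth seq [1 0 1 2 1 2 1 2 1 2 1 2 1 2 3 4 3 2 1 2 1 0 1 0 1 2 1 0]
  -> pairs=14 depth=4 groups=4 -> no
String 3 '(((((((((((()))))))))))()())()()': depth seq [1 2 3 4 5 6 7 8 9 10 11 12 11 10 9 8 7 6 5 4 3 2 1 2 1 2 1 0 1 0 1 0]
  -> pairs=16 depth=12 groups=3 -> yes
String 4 '()((()()())()((())()(())()))()()': depth seq [1 0 1 2 3 2 3 2 3 2 1 2 1 2 3 4 3 2 3 2 3 4 3 2 3 2 1 0 1 0 1 0]
  -> pairs=16 depth=4 groups=4 -> no
String 5 '()()(()()()())()()()()(()())': depth seq [1 0 1 0 1 2 1 2 1 2 1 2 1 0 1 0 1 0 1 0 1 0 1 2 1 2 1 0]
  -> pairs=14 depth=2 groups=8 -> no
String 6 '()()(()(()()()()(())))()(())(())': depth seq [1 0 1 0 1 2 1 2 3 2 3 2 3 2 3 2 3 4 3 2 1 0 1 0 1 2 1 0 1 2 1 0]
  -> pairs=16 depth=4 groups=6 -> no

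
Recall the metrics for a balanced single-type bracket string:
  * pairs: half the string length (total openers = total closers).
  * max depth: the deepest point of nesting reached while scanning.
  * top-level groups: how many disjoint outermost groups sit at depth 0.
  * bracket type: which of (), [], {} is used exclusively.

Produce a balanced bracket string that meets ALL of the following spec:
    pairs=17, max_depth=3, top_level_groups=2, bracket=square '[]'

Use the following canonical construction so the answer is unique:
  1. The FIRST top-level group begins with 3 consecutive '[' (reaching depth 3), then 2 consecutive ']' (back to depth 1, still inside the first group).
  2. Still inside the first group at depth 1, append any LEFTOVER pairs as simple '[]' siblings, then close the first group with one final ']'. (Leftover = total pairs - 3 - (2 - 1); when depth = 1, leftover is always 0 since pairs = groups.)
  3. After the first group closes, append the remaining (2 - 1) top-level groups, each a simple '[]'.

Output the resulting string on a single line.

Spec: pairs=17 depth=3 groups=2
Leftover pairs = 17 - 3 - (2-1) = 13
First group: deep chain of depth 3 + 13 sibling pairs
Remaining 1 groups: simple '[]' each

Answer: [[[]][][][][][][][][][][][][][]][]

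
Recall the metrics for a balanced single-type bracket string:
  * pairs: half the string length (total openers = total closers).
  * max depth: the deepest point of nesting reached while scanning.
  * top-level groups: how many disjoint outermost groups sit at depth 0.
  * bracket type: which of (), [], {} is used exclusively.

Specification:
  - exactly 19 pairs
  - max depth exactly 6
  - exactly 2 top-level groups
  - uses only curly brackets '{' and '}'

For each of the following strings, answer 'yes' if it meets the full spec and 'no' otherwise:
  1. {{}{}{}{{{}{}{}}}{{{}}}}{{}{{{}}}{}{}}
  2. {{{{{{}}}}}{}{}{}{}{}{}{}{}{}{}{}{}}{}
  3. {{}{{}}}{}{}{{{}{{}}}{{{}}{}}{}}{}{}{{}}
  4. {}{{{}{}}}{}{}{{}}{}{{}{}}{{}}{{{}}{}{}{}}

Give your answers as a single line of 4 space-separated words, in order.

String 1 '{{}{}{}{{{}{}{}}}{{{}}}}{{}{{{}}}{}{}}': depth seq [1 2 1 2 1 2 1 2 3 4 3 4 3 4 3 2 1 2 3 4 3 2 1 0 1 2 1 2 3 4 3 2 1 2 1 2 1 0]
  -> pairs=19 depth=4 groups=2 -> no
String 2 '{{{{{{}}}}}{}{}{}{}{}{}{}{}{}{}{}{}}{}': depth seq [1 2 3 4 5 6 5 4 3 2 1 2 1 2 1 2 1 2 1 2 1 2 1 2 1 2 1 2 1 2 1 2 1 2 1 0 1 0]
  -> pairs=19 depth=6 groups=2 -> yes
String 3 '{{}{{}}}{}{}{{{}{{}}}{{{}}{}}{}}{}{}{{}}': depth seq [1 2 1 2 3 2 1 0 1 0 1 0 1 2 3 2 3 4 3 2 1 2 3 4 3 2 3 2 1 2 1 0 1 0 1 0 1 2 1 0]
  -> pairs=20 depth=4 groups=7 -> no
String 4 '{}{{{}{}}}{}{}{{}}{}{{}{}}{{}}{{{}}{}{}{}}': depth seq [1 0 1 2 3 2 3 2 1 0 1 0 1 0 1 2 1 0 1 0 1 2 1 2 1 0 1 2 1 0 1 2 3 2 1 2 1 2 1 2 1 0]
  -> pairs=21 depth=3 groups=9 -> no

Answer: no yes no no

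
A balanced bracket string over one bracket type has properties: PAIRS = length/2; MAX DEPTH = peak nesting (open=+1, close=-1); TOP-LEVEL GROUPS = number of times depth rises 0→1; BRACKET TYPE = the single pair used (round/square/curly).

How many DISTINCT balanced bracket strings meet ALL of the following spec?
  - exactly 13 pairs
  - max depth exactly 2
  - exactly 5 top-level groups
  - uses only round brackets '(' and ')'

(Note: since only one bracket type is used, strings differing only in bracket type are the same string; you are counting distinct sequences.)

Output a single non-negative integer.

Spec: pairs=13 depth=2 groups=5
Count(depth <= 2) = 495
Count(depth <= 1) = 0
Count(depth == 2) = 495 - 0 = 495

Answer: 495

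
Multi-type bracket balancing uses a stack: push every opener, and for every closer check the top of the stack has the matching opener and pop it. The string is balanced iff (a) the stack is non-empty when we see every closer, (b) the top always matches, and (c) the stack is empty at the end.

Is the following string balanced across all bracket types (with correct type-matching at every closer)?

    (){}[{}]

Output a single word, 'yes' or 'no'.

pos 0: push '('; stack = (
pos 1: ')' matches '('; pop; stack = (empty)
pos 2: push '{'; stack = {
pos 3: '}' matches '{'; pop; stack = (empty)
pos 4: push '['; stack = [
pos 5: push '{'; stack = [{
pos 6: '}' matches '{'; pop; stack = [
pos 7: ']' matches '['; pop; stack = (empty)
end: stack empty → VALID
Verdict: properly nested → yes

Answer: yes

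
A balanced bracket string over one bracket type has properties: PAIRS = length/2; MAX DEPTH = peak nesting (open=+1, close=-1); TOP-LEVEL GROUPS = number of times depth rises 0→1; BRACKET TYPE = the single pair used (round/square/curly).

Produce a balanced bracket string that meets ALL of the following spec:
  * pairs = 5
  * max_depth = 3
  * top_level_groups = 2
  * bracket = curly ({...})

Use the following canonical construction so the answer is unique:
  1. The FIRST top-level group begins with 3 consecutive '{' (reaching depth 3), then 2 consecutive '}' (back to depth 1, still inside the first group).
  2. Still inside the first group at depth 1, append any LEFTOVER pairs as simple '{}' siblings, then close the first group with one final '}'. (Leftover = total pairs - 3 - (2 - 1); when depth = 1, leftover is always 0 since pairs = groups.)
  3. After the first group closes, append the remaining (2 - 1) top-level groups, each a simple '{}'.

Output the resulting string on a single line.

Spec: pairs=5 depth=3 groups=2
Leftover pairs = 5 - 3 - (2-1) = 1
First group: deep chain of depth 3 + 1 sibling pairs
Remaining 1 groups: simple '{}' each

Answer: {{{}}{}}{}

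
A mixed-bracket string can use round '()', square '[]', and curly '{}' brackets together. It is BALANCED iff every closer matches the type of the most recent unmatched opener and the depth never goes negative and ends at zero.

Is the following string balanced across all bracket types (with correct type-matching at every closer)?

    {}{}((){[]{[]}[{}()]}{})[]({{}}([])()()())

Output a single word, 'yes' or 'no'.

Answer: yes

Derivation:
pos 0: push '{'; stack = {
pos 1: '}' matches '{'; pop; stack = (empty)
pos 2: push '{'; stack = {
pos 3: '}' matches '{'; pop; stack = (empty)
pos 4: push '('; stack = (
pos 5: push '('; stack = ((
pos 6: ')' matches '('; pop; stack = (
pos 7: push '{'; stack = ({
pos 8: push '['; stack = ({[
pos 9: ']' matches '['; pop; stack = ({
pos 10: push '{'; stack = ({{
pos 11: push '['; stack = ({{[
pos 12: ']' matches '['; pop; stack = ({{
pos 13: '}' matches '{'; pop; stack = ({
pos 14: push '['; stack = ({[
pos 15: push '{'; stack = ({[{
pos 16: '}' matches '{'; pop; stack = ({[
pos 17: push '('; stack = ({[(
pos 18: ')' matches '('; pop; stack = ({[
pos 19: ']' matches '['; pop; stack = ({
pos 20: '}' matches '{'; pop; stack = (
pos 21: push '{'; stack = ({
pos 22: '}' matches '{'; pop; stack = (
pos 23: ')' matches '('; pop; stack = (empty)
pos 24: push '['; stack = [
pos 25: ']' matches '['; pop; stack = (empty)
pos 26: push '('; stack = (
pos 27: push '{'; stack = ({
pos 28: push '{'; stack = ({{
pos 29: '}' matches '{'; pop; stack = ({
pos 30: '}' matches '{'; pop; stack = (
pos 31: push '('; stack = ((
pos 32: push '['; stack = (([
pos 33: ']' matches '['; pop; stack = ((
pos 34: ')' matches '('; pop; stack = (
pos 35: push '('; stack = ((
pos 36: ')' matches '('; pop; stack = (
pos 37: push '('; stack = ((
pos 38: ')' matches '('; pop; stack = (
pos 39: push '('; stack = ((
pos 40: ')' matches '('; pop; stack = (
pos 41: ')' matches '('; pop; stack = (empty)
end: stack empty → VALID
Verdict: properly nested → yes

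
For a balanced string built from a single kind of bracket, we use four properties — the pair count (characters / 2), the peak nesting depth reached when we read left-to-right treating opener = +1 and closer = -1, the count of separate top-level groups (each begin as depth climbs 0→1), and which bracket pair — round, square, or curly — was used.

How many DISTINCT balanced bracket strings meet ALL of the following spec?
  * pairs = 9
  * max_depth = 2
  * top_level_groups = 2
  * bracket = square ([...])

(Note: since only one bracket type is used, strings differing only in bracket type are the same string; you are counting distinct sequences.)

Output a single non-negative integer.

Spec: pairs=9 depth=2 groups=2
Count(depth <= 2) = 8
Count(depth <= 1) = 0
Count(depth == 2) = 8 - 0 = 8

Answer: 8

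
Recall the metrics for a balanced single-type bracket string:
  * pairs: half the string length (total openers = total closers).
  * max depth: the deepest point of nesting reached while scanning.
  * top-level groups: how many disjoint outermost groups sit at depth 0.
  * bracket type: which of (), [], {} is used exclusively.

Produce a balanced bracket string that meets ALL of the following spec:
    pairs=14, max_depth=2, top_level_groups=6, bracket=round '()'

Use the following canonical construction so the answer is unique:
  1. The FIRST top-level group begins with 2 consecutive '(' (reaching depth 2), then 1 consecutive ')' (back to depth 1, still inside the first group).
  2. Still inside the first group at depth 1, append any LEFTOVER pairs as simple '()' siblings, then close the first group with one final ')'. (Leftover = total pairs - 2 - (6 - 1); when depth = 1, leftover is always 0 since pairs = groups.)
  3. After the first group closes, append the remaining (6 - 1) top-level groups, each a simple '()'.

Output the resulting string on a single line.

Answer: (()()()()()()()())()()()()()

Derivation:
Spec: pairs=14 depth=2 groups=6
Leftover pairs = 14 - 2 - (6-1) = 7
First group: deep chain of depth 2 + 7 sibling pairs
Remaining 5 groups: simple '()' each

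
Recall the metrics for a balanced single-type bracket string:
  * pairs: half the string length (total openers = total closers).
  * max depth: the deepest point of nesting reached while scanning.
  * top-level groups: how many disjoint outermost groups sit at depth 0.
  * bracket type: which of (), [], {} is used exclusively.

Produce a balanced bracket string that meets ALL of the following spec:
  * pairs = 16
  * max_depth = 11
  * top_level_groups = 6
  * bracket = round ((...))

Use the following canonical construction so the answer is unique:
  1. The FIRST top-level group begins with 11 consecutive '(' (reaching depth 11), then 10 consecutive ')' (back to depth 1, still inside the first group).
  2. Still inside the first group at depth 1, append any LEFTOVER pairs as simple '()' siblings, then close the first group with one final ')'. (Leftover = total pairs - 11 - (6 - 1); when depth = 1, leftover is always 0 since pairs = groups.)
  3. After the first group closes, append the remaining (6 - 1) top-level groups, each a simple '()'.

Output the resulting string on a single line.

Answer: ((((((((((()))))))))))()()()()()

Derivation:
Spec: pairs=16 depth=11 groups=6
Leftover pairs = 16 - 11 - (6-1) = 0
First group: deep chain of depth 11 + 0 sibling pairs
Remaining 5 groups: simple '()' each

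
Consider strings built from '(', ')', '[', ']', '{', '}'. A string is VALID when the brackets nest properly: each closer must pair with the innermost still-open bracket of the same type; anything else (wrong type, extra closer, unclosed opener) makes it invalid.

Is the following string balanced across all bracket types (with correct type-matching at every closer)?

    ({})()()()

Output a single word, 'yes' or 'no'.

pos 0: push '('; stack = (
pos 1: push '{'; stack = ({
pos 2: '}' matches '{'; pop; stack = (
pos 3: ')' matches '('; pop; stack = (empty)
pos 4: push '('; stack = (
pos 5: ')' matches '('; pop; stack = (empty)
pos 6: push '('; stack = (
pos 7: ')' matches '('; pop; stack = (empty)
pos 8: push '('; stack = (
pos 9: ')' matches '('; pop; stack = (empty)
end: stack empty → VALID
Verdict: properly nested → yes

Answer: yes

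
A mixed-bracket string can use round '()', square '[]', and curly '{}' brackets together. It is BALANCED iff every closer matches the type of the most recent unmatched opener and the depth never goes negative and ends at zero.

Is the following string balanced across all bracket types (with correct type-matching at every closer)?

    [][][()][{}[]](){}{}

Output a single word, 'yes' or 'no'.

Answer: yes

Derivation:
pos 0: push '['; stack = [
pos 1: ']' matches '['; pop; stack = (empty)
pos 2: push '['; stack = [
pos 3: ']' matches '['; pop; stack = (empty)
pos 4: push '['; stack = [
pos 5: push '('; stack = [(
pos 6: ')' matches '('; pop; stack = [
pos 7: ']' matches '['; pop; stack = (empty)
pos 8: push '['; stack = [
pos 9: push '{'; stack = [{
pos 10: '}' matches '{'; pop; stack = [
pos 11: push '['; stack = [[
pos 12: ']' matches '['; pop; stack = [
pos 13: ']' matches '['; pop; stack = (empty)
pos 14: push '('; stack = (
pos 15: ')' matches '('; pop; stack = (empty)
pos 16: push '{'; stack = {
pos 17: '}' matches '{'; pop; stack = (empty)
pos 18: push '{'; stack = {
pos 19: '}' matches '{'; pop; stack = (empty)
end: stack empty → VALID
Verdict: properly nested → yes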